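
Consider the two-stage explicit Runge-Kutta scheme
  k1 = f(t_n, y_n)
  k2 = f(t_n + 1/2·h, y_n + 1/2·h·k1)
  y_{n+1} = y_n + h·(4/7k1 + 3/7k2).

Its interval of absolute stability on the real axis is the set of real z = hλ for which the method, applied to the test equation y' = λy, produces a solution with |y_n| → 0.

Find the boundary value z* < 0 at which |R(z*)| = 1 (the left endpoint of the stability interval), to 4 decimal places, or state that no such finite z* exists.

left endpoint -4.6667.

Set f=λy, z=hλ:
  k1=λy_n ⇒ h·k1=z·y_n;  k2=λ(1+1/2z)y_n ⇒ h·k2=z(1+1/2z)y_n
  y_{n+1}/y_n = 1 + 4/7z + 3/7z(1+1/2z) = 1 + z + 3/14z²
  so R(z) = 1 + z + 3/14z².

Need |R(x)|<1, x<0.
x=-0.96: |R|=0.2375
R=1: x+3/14x²=0 ⇒ x=−14/3=-4.6667; min R=1−1/(4·3/14)=-0.1667>−1
Confirm numerically:
  x=-2.728: |R|=0.13329 <1
  x=-2.461: |R|=0.16317 <1
  x=-2.363: |R|=0.16648 <1
  x=-2.244: |R|=0.16496 <1
  x=-4.912: |R|=1.25823 >1
  x=-4.818: |R|=1.15624 >1
So |R|<1 on (-4.6667, 0).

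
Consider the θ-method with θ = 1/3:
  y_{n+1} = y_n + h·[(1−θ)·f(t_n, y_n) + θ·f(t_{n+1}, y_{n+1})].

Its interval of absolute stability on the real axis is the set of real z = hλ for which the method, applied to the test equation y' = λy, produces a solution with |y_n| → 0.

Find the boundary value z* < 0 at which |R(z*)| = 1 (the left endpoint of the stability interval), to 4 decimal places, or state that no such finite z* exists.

With y'=λy (z=hλ):
  y_{n+1} = y_n + z·[2/3·y_n + 1/3·y_{n+1}] ⇒ (1 − 1/3z)y_{n+1} = (1 + 2/3z)y_n
  Hence R(z) = (1 + 2/3z)/(1 − 1/3z).

Boundary: |R(x)|=1, x<0.
x=-0.72: |R|=0.4194
R=−1: 1+2/3x = −1+1/3x ⇒ -1/3x=2 ⇒ x=2/(-1/3)=-6.0000
Confirm numerically:
  x=-4.615: |R|=0.81812 <1
  x=-3.095: |R|=0.52338 <1
  x=-2.731: |R|=0.42959 <1
  x=-6.367: |R|=1.03918 >1
  x=-6.309: |R|=1.03319 >1
Interval (-6.0000, 0).

z* = -6.0000.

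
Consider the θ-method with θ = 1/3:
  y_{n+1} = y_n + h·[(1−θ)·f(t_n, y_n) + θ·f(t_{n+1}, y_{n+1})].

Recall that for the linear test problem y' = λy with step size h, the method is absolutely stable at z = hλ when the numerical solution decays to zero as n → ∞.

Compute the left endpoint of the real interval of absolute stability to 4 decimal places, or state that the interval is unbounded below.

Set f=λy, z=hλ:
  y_{n+1} = y_n + z·[2/3·y_n + 1/3·y_{n+1}] ⇒ (1 − 1/3z)y_{n+1} = (1 + 2/3z)y_n
  R(z) = (1 + 2/3z)/(1 − 1/3z).

Find x<0 with |R(x)|<1.
x=-1.54: |R|=0.0176
R=−1: 1+2/3x = −1+1/3x ⇒ -1/3x=2 ⇒ x=2/(-1/3)=-6.0000
Confirm numerically:
  x=-5.678: |R|=0.96289 <1
  x=-4.417: |R|=0.78657 <1
  x=-4.103: |R|=0.73293 <1
  x=-3.303: |R|=0.57211 <1
  x=-6.139: |R|=1.01521 >1
  x=-6.100: |R|=1.01099 >1
Stable set (-6.0000, 0).

left endpoint -6.0000.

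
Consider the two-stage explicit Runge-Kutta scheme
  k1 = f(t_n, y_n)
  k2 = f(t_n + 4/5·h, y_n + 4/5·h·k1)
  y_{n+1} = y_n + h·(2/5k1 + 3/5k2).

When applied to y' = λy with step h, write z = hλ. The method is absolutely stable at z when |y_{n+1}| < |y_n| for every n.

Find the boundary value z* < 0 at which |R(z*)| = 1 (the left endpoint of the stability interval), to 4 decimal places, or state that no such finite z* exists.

left endpoint -2.0833.

On y'=λy, z=hλ:
  k1=λy_n ⇒ h·k1=z·y_n;  k2=λ(1+4/5z)y_n ⇒ h·k2=z(1+4/5z)y_n
  y_{n+1}/y_n = 1 + 2/5z + 3/5z(1+4/5z) = 1 + z + 12/25z²
  ⇒ R(z) = 1 + z + 12/25z².

Find x<0 with |R(x)|<1.
x=-1.52: |R|=0.5890
R=1: x+12/25x²=0 ⇒ x=−25/12=-2.0833; min R=1−1/(4·12/25)=0.4792>−1
Confirm numerically:
  x=-1.974: |R|=0.89640 <1
  x=-1.622: |R|=0.64082 <1
  x=-1.572: |R|=0.61417 <1
  x=-2.615: |R|=1.66735 >1
  x=-2.531: |R|=1.54386 >1
  x=-2.210: |R|=1.13437 >1
So |R|<1 on (-2.0833, 0).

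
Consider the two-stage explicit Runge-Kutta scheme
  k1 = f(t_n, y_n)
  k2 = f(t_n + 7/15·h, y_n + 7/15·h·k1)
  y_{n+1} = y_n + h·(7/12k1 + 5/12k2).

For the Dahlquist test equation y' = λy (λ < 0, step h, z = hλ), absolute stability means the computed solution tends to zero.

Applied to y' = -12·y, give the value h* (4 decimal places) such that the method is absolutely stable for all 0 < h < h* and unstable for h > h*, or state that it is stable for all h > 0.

(-5.1429,0); λ=-12 ⇒ h* = (36/7)/12 = 0.4286.

Set f=λy, z=hλ:
  k1=λy_n ⇒ h·k1=z·y_n;  k2=λ(1+7/15z)y_n ⇒ h·k2=z(1+7/15z)y_n
  y_{n+1}/y_n = 1 + 7/12z + 5/12z(1+7/15z) = 1 + z + 7/36z²
  so R(z) = 1 + z + 7/36z².

Boundary: |R(x)|=1, x<0.
x=-1.17: |R|=0.0962
R=1: x+7/36x²=0 ⇒ x=−36/7=-5.1429; min R=1−1/(4·7/36)=-0.2857>−1
Confirm numerically:
  x=-4.596: |R|=0.51129 <1
  x=-4.237: |R|=0.25370 <1
  x=-2.745: |R|=0.27986 <1
  x=-2.119: |R|=0.24591 <1
  x=-5.617: |R|=1.51786 >1
  x=-5.500: |R|=1.38194 >1
Stable set (-5.1429, 0).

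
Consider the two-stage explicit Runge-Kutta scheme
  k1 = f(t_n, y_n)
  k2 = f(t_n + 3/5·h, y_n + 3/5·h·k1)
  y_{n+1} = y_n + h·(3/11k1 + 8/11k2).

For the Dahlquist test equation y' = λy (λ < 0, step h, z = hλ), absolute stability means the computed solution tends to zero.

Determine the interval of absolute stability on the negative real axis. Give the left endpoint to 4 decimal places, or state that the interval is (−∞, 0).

With y'=λy (z=hλ):
  k1=λy_n ⇒ h·k1=z·y_n;  k2=λ(1+3/5z)y_n ⇒ h·k2=z(1+3/5z)y_n
  y_{n+1}/y_n = 1 + 3/11z + 8/11z(1+3/5z) = 1 + z + 24/55z²
  ⇒ R(z) = 1 + z + 24/55z².

Boundary: |R(x)|=1, x<0.
x=-0.54: |R|=0.5872
R=1: x+24/55x²=0 ⇒ x=−55/24=-2.2917; min R=1−1/(4·24/55)=0.4271>−1
Confirm numerically:
  x=-2.135: |R|=0.85404 <1
  x=-1.967: |R|=0.72133 <1
  x=-1.624: |R|=0.52685 <1
  x=-2.852: |R|=1.69734 >1
  x=-2.613: |R|=1.36639 >1
Interval (-2.2917, 0).

z∈(-2.2917,0).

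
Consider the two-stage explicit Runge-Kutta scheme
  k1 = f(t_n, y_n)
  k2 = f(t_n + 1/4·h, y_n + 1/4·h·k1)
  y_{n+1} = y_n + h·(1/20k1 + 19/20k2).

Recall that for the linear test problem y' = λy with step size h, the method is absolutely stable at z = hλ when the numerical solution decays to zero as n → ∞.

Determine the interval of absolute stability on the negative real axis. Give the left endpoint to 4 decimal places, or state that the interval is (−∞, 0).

z∈(-4.2105,0).

On y'=λy, z=hλ:
  k1=λy_n ⇒ h·k1=z·y_n;  k2=λ(1+1/4z)y_n ⇒ h·k2=z(1+1/4z)y_n
  y_{n+1}/y_n = 1 + 1/20z + 19/20z(1+1/4z) = 1 + z + 19/80z²
  ⇒ R(z) = 1 + z + 19/80z².

Need |R(x)|<1, x<0.
x=-0.77: |R|=0.3708
R=1: x+19/80x²=0 ⇒ x=−80/19=-4.2105; min R=1−1/(4·19/80)=-0.0526>−1
Confirm numerically:
  x=-4.077: |R|=0.87071 <1
  x=-3.938: |R|=0.74511 <1
  x=-2.805: |R|=0.06366 <1
  x=-2.058: |R|=0.05210 <1
  x=-4.786: |R|=1.65413 >1
  x=-4.474: |R|=1.27996 >1
  x=-4.435: |R|=1.23644 >1
Interval (-4.2105, 0).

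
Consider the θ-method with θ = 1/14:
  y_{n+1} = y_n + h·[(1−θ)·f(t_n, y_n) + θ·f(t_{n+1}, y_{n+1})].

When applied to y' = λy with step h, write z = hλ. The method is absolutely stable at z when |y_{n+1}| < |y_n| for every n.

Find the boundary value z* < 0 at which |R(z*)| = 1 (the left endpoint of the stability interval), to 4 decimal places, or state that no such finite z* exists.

On y'=λy, z=hλ:
  y_{n+1} = y_n + z·[13/14·y_n + 1/14·y_{n+1}] ⇒ (1 − 1/14z)y_{n+1} = (1 + 13/14z)y_n
  so R(z) = (1 + 13/14z)/(1 − 1/14z).

Boundary: |R(x)|=1, x<0.
x=-1.64: |R|=0.4680
R=−1: 1+13/14x = −1+1/14x ⇒ -6/7x=2 ⇒ x=2/(-6/7)=-2.3333
Confirm numerically:
  x=-1.936: |R|=0.70080 <1
  x=-1.611: |R|=0.44475 <1
  x=-1.560: |R|=0.40360 <1
  x=-1.144: |R|=0.05758 <1
  x=-2.915: |R|=1.41265 >1
  x=-2.400: |R|=1.04878 >1
Interval (-2.3333, 0).

left endpoint -2.3333.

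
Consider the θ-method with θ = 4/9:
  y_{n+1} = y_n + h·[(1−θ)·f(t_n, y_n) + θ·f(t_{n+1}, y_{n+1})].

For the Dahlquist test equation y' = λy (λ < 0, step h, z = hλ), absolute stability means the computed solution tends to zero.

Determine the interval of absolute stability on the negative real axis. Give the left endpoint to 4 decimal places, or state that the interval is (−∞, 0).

(-18.0000, 0).

On y'=λy, z=hλ:
  y_{n+1} = y_n + z·[5/9·y_n + 4/9·y_{n+1}] ⇒ (1 − 4/9z)y_{n+1} = (1 + 5/9z)y_n
  ⇒ R(z) = (1 + 5/9z)/(1 − 4/9z).

Boundary: |R(x)|=1, x<0.
x=-0.77: |R|=0.4263
R=−1: 1+5/9x = −1+4/9x ⇒ -1/9x=2 ⇒ x=2/(-1/9)=-18.0000
Confirm numerically:
  x=-17.309: |R|=0.99117 <1
  x=-10.993: |R|=0.86772 <1
  x=-10.445: |R|=0.85122 <1
  x=-18.360: |R|=1.00437 >1
  x=-18.185: |R|=1.00226 >1
  x=-18.080: |R|=1.00098 >1
Stable set (-18.0000, 0).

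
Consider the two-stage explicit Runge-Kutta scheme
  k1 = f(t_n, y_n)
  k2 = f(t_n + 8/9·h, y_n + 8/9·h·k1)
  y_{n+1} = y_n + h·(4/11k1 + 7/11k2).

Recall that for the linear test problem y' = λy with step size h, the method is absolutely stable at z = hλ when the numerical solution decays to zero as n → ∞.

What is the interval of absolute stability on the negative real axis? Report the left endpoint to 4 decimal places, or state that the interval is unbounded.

z∈(-1.7679,0).

Test eqn y'=λy, z=hλ:
  k1=λy_n ⇒ h·k1=z·y_n;  k2=λ(1+8/9z)y_n ⇒ h·k2=z(1+8/9z)y_n
  y_{n+1}/y_n = 1 + 4/11z + 7/11z(1+8/9z) = 1 + z + 56/99z²
  Hence R(z) = 1 + z + 56/99z².

Find x<0 with |R(x)|<1.
x=-1.59: |R|=0.8400
R=1: x+56/99x²=0 ⇒ x=−99/56=-1.7679; min R=1−1/(4·56/99)=0.5580>−1
Confirm numerically:
  x=-1.682: |R|=0.91831 <1
  x=-1.610: |R|=0.85624 <1
  x=-1.373: |R|=0.69334 <1
  x=-0.766: |R|=0.56590 <1
  x=-2.183: |R|=1.51263 >1
  x=-1.966: |R|=1.22035 >1
Stable set (-1.7679, 0).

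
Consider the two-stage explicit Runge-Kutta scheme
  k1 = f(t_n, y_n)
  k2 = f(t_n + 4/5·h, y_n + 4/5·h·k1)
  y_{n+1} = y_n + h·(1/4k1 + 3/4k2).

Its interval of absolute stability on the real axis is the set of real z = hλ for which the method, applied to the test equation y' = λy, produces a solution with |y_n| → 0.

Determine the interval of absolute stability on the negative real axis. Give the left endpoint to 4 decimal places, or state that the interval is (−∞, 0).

(-1.6667, 0).

Test eqn y'=λy, z=hλ:
  k1=λy_n ⇒ h·k1=z·y_n;  k2=λ(1+4/5z)y_n ⇒ h·k2=z(1+4/5z)y_n
  y_{n+1}/y_n = 1 + 1/4z + 3/4z(1+4/5z) = 1 + z + 3/5z²
  ⇒ R(z) = 1 + z + 3/5z².

Need |R(x)|<1, x<0.
x=-1.12: |R|=0.6326
R=1: x+3/5x²=0 ⇒ x=−5/3=-1.6667; min R=1−1/(4·3/5)=0.5833>−1
Confirm numerically:
  x=-1.613: |R|=0.94806 <1
  x=-0.972: |R|=0.59487 <1
  x=-0.938: |R|=0.58991 <1
  x=-0.828: |R|=0.58335 <1
  x=-2.179: |R|=1.66982 >1
  x=-1.810: |R|=1.15566 >1
  x=-1.741: |R|=1.07765 >1
Stable set (-1.6667, 0).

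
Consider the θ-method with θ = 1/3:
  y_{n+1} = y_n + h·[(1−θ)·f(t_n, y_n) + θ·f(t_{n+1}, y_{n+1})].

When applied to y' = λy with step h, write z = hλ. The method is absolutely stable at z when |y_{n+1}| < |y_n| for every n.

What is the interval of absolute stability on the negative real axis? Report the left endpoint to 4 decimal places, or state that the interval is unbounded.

(-6.0000, 0).

Set f=λy, z=hλ:
  y_{n+1} = y_n + z·[2/3·y_n + 1/3·y_{n+1}] ⇒ (1 − 1/3z)y_{n+1} = (1 + 2/3z)y_n
  Hence R(z) = (1 + 2/3z)/(1 − 1/3z).

Boundary: |R(x)|=1, x<0.
x=-0.65: |R|=0.4658
R=−1: 1+2/3x = −1+1/3x ⇒ -1/3x=2 ⇒ x=2/(-1/3)=-6.0000
Confirm numerically:
  x=-4.535: |R|=0.80557 <1
  x=-2.943: |R|=0.48561 <1
  x=-2.402: |R|=0.33395 <1
  x=-6.388: |R|=1.04133 >1
  x=-6.284: |R|=1.03059 >1
  x=-6.183: |R|=1.01993 >1
Interval (-6.0000, 0).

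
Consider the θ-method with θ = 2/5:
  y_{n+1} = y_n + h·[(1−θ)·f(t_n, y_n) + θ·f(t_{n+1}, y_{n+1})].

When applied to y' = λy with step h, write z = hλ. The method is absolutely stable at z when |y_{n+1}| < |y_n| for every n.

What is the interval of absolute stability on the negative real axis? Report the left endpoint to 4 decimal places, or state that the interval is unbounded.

z∈(-10.0000,0).

Set f=λy, z=hλ:
  y_{n+1} = y_n + z·[3/5·y_n + 2/5·y_{n+1}] ⇒ (1 − 2/5z)y_{n+1} = (1 + 3/5z)y_n
  Hence R(z) = (1 + 3/5z)/(1 − 2/5z).

Boundary: |R(x)|=1, x<0.
x=-1.69: |R|=0.0084
R=−1: 1+3/5x = −1+2/5x ⇒ -1/5x=2 ⇒ x=2/(-1/5)=-10.0000
Confirm numerically:
  x=-8.270: |R|=0.91968 <1
  x=-7.964: |R|=0.90271 <1
  x=-7.751: |R|=0.89030 <1
  x=-5.110: |R|=0.67871 <1
  x=-10.432: |R|=1.01670 >1
  x=-10.053: |R|=1.00211 >1
So |R|<1 on (-10.0000, 0).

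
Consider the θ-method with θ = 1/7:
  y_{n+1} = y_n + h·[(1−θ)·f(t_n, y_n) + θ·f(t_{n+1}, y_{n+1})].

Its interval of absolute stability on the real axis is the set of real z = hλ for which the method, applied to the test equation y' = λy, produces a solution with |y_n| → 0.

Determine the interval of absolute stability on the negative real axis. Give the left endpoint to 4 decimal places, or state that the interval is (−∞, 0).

(-2.8000, 0).

Test eqn y'=λy, z=hλ:
  y_{n+1} = y_n + z·[6/7·y_n + 1/7·y_{n+1}] ⇒ (1 − 1/7z)y_{n+1} = (1 + 6/7z)y_n
  R(z) = (1 + 6/7z)/(1 − 1/7z).

Find x<0 with |R(x)|<1.
x=-1.5: |R|=0.2353
R=−1: 1+6/7x = −1+1/7x ⇒ -5/7x=2 ⇒ x=2/(-5/7)=-2.8000
Confirm numerically:
  x=-2.475: |R|=0.82850 <1
  x=-2.232: |R|=0.69237 <1
  x=-2.126: |R|=0.63073 <1
  x=-3.049: |R|=1.12389 >1
  x=-2.857: |R|=1.02891 >1
So |R|<1 on (-2.8000, 0).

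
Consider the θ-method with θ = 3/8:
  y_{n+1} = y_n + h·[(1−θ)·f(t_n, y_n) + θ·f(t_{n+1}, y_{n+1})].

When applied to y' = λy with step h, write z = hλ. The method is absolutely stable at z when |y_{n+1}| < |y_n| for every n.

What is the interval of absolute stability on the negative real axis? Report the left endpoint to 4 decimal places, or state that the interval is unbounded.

z∈(-8.0000,0).

Test eqn y'=λy, z=hλ:
  y_{n+1} = y_n + z·[5/8·y_n + 3/8·y_{n+1}] ⇒ (1 − 3/8z)y_{n+1} = (1 + 5/8z)y_n
  R(z) = (1 + 5/8z)/(1 − 3/8z).

Boundary: |R(x)|=1, x<0.
x=-0.83: |R|=0.3670
R=−1: 1+5/8x = −1+3/8x ⇒ -1/4x=2 ⇒ x=2/(-1/4)=-8.0000
Confirm numerically:
  x=-7.391: |R|=0.95963 <1
  x=-5.211: |R|=0.76397 <1
  x=-4.852: |R|=0.72087 <1
  x=-3.481: |R|=0.50995 <1
  x=-8.396: |R|=1.02386 >1
  x=-8.341: |R|=1.02065 >1
  x=-8.060: |R|=1.00373 >1
Interval (-8.0000, 0).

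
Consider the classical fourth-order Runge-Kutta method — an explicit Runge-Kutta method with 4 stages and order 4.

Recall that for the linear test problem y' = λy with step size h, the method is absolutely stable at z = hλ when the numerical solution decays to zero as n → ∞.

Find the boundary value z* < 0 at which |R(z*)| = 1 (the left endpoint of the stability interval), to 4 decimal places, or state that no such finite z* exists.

z* = -2.7853.

With y'=λy (z=hλ):
  order 4, 4-stage ⇒ R(z)=1+z+z^2/2+z^3/6+z^4/24
  (e.g. R(-0.61)=0.54399, |R|=0.54399)

Boundary: |R(x)|=1, x<0.
x=-0.61: |R|=0.5440
|R(-2.78)|=0.9920 |R(-1.86)|=0.2960 |R(-1.19)|=0.3207
Bisect:
  x_lo=-3.5312 |R|=2.8434  x_hi=-0.3881 |R|=0.6784
  mid=-1.95966 |R|=0.32069 →hi
  mid=-2.74543 |R|=0.94155 →hi
  mid=-3.13832 |R|=1.67645 →lo
  mid=-2.94187 |R|=1.26291 →lo
  mid=-2.84365 |R|=1.09161 →lo
  mid=-2.79454 |R|=1.01403 →lo
  mid=-2.76999 |R|=0.97717 →hi
  mid=-2.78226 |R|=0.99544 →hi
  ...
  [-2.78533,-2.78514] ⇒ x*=-2.7853
Stable set (-2.7853, 0).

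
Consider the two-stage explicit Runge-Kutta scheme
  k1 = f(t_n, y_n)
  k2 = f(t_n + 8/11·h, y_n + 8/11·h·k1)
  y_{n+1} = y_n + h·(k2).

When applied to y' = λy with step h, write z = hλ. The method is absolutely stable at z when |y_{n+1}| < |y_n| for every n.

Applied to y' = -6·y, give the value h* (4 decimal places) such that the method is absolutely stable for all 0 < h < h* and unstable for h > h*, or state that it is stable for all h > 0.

(-1.3750,0); λ=-6 ⇒ h* = (11/8)/6 = 0.2292.

Set f=λy, z=hλ:
  k1=λy_n ⇒ h·k1=z·y_n;  k2=λ(1+8/11z)y_n ⇒ h·k2=z(1+8/11z)y_n
  y_{n+1}/y_n = 1 + z(1+8/11z) = 1 + z + 8/11z²
  Hence R(z) = 1 + z + 8/11z².

Find x<0 with |R(x)|<1.
x=-1.16: |R|=0.8186
R=1: x+8/11x²=0 ⇒ x=−11/8=-1.3750; min R=1−1/(4·8/11)=0.6562>−1
Confirm numerically:
  x=-1.209: |R|=0.85404 <1
  x=-0.684: |R|=0.65626 <1
  x=-0.645: |R|=0.65756 <1
  x=-1.968: |R|=1.84874 >1
  x=-1.619: |R|=1.28730 >1
  x=-1.549: |R|=1.19602 >1
Stable set (-1.3750, 0).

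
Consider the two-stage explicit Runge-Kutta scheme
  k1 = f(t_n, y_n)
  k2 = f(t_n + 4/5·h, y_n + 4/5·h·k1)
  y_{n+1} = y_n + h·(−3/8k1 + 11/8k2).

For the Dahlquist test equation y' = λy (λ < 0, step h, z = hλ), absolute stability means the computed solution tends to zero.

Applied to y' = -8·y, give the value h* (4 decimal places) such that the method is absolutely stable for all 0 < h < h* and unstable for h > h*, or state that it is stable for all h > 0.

(-0.9091,0); λ=-8 ⇒ h* = (10/11)/8 = 0.1136.

Test eqn y'=λy, z=hλ:
  k1=λy_n ⇒ h·k1=z·y_n;  k2=λ(1+4/5z)y_n ⇒ h·k2=z(1+4/5z)y_n
  y_{n+1}/y_n = 1 − 3/8z + 11/8z(1+4/5z) = 1 + z + 11/10z²
  ⇒ R(z) = 1 + z + 11/10z².

Solve |R(x)|<1 on ℝ⁻.
x=-0.38: |R|=0.7788
R=1: x+11/10x²=0 ⇒ x=−10/11=-0.9091; min R=1−1/(4·11/10)=0.7727>−1
Confirm numerically:
  x=-0.838: |R|=0.93447 <1
  x=-0.675: |R|=0.82619 <1
  x=-0.672: |R|=0.82474 <1
  x=-0.428: |R|=0.77350 <1
  x=-1.441: |R|=1.84313 >1
  x=-1.325: |R|=1.60619 >1
  x=-0.996: |R|=1.09522 >1
Interval (-0.9091, 0).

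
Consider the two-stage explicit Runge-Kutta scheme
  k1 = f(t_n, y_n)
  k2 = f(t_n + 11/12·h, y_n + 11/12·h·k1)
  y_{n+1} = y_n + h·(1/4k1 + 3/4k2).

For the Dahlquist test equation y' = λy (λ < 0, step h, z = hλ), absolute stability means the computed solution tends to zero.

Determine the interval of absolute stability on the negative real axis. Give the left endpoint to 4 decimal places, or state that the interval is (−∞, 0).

z∈(-1.4545,0).

With y'=λy (z=hλ):
  k1=λy_n ⇒ h·k1=z·y_n;  k2=λ(1+11/12z)y_n ⇒ h·k2=z(1+11/12z)y_n
  y_{n+1}/y_n = 1 + 1/4z + 3/4z(1+11/12z) = 1 + z + 11/16z²
  so R(z) = 1 + z + 11/16z².

Need |R(x)|<1, x<0.
x=-0.58: |R|=0.6513
R=1: x+11/16x²=0 ⇒ x=−16/11=-1.4545; min R=1−1/(4·11/16)=0.6364>−1
Confirm numerically:
  x=-1.163: |R|=0.76689 <1
  x=-1.131: |R|=0.74842 <1
  x=-0.752: |R|=0.63678 <1
  x=-0.690: |R|=0.63732 <1
  x=-1.731: |R|=1.32900 >1
  x=-1.660: |R|=1.23447 >1
  x=-1.621: |R|=1.18550 >1
So |R|<1 on (-1.4545, 0).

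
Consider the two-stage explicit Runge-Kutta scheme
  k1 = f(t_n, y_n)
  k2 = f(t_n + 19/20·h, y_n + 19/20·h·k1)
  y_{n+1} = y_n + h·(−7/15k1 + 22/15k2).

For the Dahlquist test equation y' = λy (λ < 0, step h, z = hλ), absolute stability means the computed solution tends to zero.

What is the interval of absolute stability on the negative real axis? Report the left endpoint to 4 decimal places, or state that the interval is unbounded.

(-0.7177, 0).

Test eqn y'=λy, z=hλ:
  k1=λy_n ⇒ h·k1=z·y_n;  k2=λ(1+19/20z)y_n ⇒ h·k2=z(1+19/20z)y_n
  y_{n+1}/y_n = 1 − 7/15z + 22/15z(1+19/20z) = 1 + z + 209/150z²
  ⇒ R(z) = 1 + z + 209/150z².

Need |R(x)|<1, x<0.
x=-1.01: |R|=1.4113
R=1: x+209/150x²=0 ⇒ x=−150/209=-0.7177; min R=1−1/(4·209/150)=0.8206>−1
Confirm numerically:
  x=-0.593: |R|=0.89696 <1
  x=-0.558: |R|=0.87583 <1
  x=-0.474: |R|=0.83905 <1
  x=-0.398: |R|=0.82271 <1
  x=-1.157: |R|=1.70818 >1
  x=-0.944: |R|=1.29765 >1
Stable set (-0.7177, 0).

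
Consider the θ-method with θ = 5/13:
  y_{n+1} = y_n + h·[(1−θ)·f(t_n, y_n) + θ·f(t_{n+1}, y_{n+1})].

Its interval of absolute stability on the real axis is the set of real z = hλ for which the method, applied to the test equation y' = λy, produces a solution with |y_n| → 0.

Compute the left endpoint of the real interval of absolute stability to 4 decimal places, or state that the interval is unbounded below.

left endpoint -8.6667.

Set f=λy, z=hλ:
  y_{n+1} = y_n + z·[8/13·y_n + 5/13·y_{n+1}] ⇒ (1 − 5/13z)y_{n+1} = (1 + 8/13z)y_n
  ⇒ R(z) = (1 + 8/13z)/(1 − 5/13z).

Find x<0 with |R(x)|<1.
x=-1.59: |R|=0.0134
R=−1: 1+8/13x = −1+5/13x ⇒ -3/13x=2 ⇒ x=2/(-3/13)=-8.6667
Confirm numerically:
  x=-5.313: |R|=0.74571 <1
  x=-4.367: |R|=0.62971 <1
  x=-3.734: |R|=0.53274 <1
  x=-9.128: |R|=1.02360 >1
  x=-8.727: |R|=1.00320 >1
Stable set (-8.6667, 0).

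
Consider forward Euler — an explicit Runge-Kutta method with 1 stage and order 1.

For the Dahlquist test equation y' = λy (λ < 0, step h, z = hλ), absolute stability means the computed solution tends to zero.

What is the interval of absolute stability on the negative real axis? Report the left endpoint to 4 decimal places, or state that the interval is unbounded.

Set f=λy, z=hλ:
  order 1, 1-stage ⇒ R(z)=1+z
  (e.g. R(-1.32)=-0.32000, |R|=0.32000)

Need |R(x)|<1, x<0.
x=-1.32: |R|=0.3200
|R(-2.07)|=1.0700 |R(-2.01)|=1.0100 |R(-1.21)|=0.2100
Bisect:
  x_lo=-2.3117 |R|=1.3117  x_hi=-0.1126 |R|=0.8874
  mid=-1.21215 |R|=0.21215 →hi
  mid=-1.76191 |R|=0.76191 →hi
  mid=-2.03679 |R|=1.03679 →lo
  mid=-1.89935 |R|=0.89935 →hi
  mid=-1.96807 |R|=0.96807 →hi
  mid=-2.00243 |R|=1.00243 →lo
  mid=-1.98525 |R|=0.98525 →hi
  mid=-1.99384 |R|=0.99384 →hi
  mid=-1.99813 |R|=0.99813 →hi
  mid=-2.00028 |R|=1.00028 →lo
  ...
  [-2.00001,-1.99988] ⇒ x*=-2.0000
Interval (-2.0000, 0).

z∈(-2.0000,0).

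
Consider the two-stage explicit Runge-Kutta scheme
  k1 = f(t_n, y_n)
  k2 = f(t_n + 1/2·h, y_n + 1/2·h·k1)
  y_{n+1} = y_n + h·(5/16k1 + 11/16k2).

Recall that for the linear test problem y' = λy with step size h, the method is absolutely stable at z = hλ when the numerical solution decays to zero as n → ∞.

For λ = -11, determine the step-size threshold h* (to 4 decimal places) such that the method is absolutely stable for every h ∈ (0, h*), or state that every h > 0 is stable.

Set f=λy, z=hλ:
  k1=λy_n ⇒ h·k1=z·y_n;  k2=λ(1+1/2z)y_n ⇒ h·k2=z(1+1/2z)y_n
  y_{n+1}/y_n = 1 + 5/16z + 11/16z(1+1/2z) = 1 + z + 11/32z²
  R(z) = 1 + z + 11/32z².

Need |R(x)|<1, x<0.
x=-1.28: |R|=0.2832
R=1: x+11/32x²=0 ⇒ x=−32/11=-2.9091; min R=1−1/(4·11/32)=0.2727>−1
Confirm numerically:
  x=-2.098: |R|=0.41505 <1
  x=-1.817: |R|=0.31789 <1
  x=-1.793: |R|=0.31210 <1
  x=-1.270: |R|=0.28443 <1
  x=-3.351: |R|=1.50904 >1
  x=-3.288: |R|=1.42826 >1
Stable set (-2.9091, 0).

(-2.9091,0); λ=-11 ⇒ h* = (32/11)/11 = 0.2645.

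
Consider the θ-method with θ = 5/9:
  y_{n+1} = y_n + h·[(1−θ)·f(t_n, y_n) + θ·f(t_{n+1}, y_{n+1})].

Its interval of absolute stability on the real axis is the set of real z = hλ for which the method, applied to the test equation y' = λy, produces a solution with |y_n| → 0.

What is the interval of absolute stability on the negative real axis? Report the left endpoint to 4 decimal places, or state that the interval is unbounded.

On y'=λy, z=hλ:
  y_{n+1} = y_n + z·[4/9·y_n + 5/9·y_{n+1}] ⇒ (1 − 5/9z)y_{n+1} = (1 + 4/9z)y_n
  Hence R(z) = (1 + 4/9z)/(1 − 5/9z).

Boundary: |R(x)|=1, x<0.
x=-0.78: |R|=0.4558
x=-2: |R|=0.0526
x=-10: |R|=0.5254
x=-100: |R|=0.7682
θ=5/9≥1/2 ⇒ |1+4/9x|<|1−5/9x| ∀x<0 ⇒ interval (−∞,0).

(−∞, 0) — no finite endpoint.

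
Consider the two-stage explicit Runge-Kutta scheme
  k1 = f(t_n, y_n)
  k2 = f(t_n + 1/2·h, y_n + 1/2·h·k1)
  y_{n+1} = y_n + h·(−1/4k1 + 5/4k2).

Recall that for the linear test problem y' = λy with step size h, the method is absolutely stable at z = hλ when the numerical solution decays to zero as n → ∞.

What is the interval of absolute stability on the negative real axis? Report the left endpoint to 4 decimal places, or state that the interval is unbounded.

Set f=λy, z=hλ:
  k1=λy_n ⇒ h·k1=z·y_n;  k2=λ(1+1/2z)y_n ⇒ h·k2=z(1+1/2z)y_n
  y_{n+1}/y_n = 1 − 1/4z + 5/4z(1+1/2z) = 1 + z + 5/8z²
  so R(z) = 1 + z + 5/8z².

Boundary: |R(x)|=1, x<0.
x=-0.56: |R|=0.6360
R=1: x+5/8x²=0 ⇒ x=−8/5=-1.6000; min R=1−1/(4·5/8)=0.6000>−1
Confirm numerically:
  x=-1.500: |R|=0.90625 <1
  x=-1.453: |R|=0.86651 <1
  x=-1.056: |R|=0.64096 <1
  x=-2.132: |R|=1.70889 >1
  x=-1.859: |R|=1.30093 >1
  x=-1.704: |R|=1.11076 >1
Stable set (-1.6000, 0).

(-1.6000, 0).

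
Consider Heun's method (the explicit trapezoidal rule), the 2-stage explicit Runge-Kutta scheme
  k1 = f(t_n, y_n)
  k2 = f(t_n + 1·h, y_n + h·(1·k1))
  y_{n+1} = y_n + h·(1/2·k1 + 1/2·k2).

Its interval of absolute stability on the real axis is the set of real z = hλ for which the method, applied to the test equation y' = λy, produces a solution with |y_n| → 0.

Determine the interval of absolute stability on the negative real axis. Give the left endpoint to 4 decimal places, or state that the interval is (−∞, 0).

(-2.0000, 0).

On y'=λy, z=hλ:
  order 2, 2-stage ⇒ R(z)=1+z+z^2/2
  (e.g. R(-0.71)=0.54205, |R|=0.54205)

Boundary: |R(x)|=1, x<0.
x=-0.71: |R|=0.5421
|R(-1.79)|=0.8121 |R(-1.74)|=0.7738 |R(-1.59)|=0.6741
Bisect:
  x_lo=-2.4069 |R|=1.4897  x_hi=-0.3105 |R|=0.7377
  mid=-1.35870 |R|=0.56433 →hi
  mid=-1.88280 |R|=0.88966 →hi
  mid=-2.14484 |R|=1.15533 →lo
  mid=-2.01382 |R|=1.01392 →lo
  mid=-1.94831 |R|=0.94964 →hi
  mid=-1.98106 |R|=0.98124 →hi
  mid=-1.99744 |R|=0.99745 →hi
  mid=-2.00563 |R|=1.00565 →lo
  ...
  [-2.00000,-1.99987] ⇒ x*=-2.0000
Interval (-2.0000, 0).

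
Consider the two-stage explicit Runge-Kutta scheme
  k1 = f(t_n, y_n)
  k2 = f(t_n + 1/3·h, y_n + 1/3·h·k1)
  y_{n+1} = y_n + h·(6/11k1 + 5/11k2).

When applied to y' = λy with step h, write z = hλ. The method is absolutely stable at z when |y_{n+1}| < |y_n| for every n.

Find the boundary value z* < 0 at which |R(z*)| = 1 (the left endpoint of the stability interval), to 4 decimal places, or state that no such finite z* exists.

Test eqn y'=λy, z=hλ:
  k1=λy_n ⇒ h·k1=z·y_n;  k2=λ(1+1/3z)y_n ⇒ h·k2=z(1+1/3z)y_n
  y_{n+1}/y_n = 1 + 6/11z + 5/11z(1+1/3z) = 1 + z + 5/33z²
  so R(z) = 1 + z + 5/33z².

Need |R(x)|<1, x<0.
x=-0.74: |R|=0.3430
R=1: x+5/33x²=0 ⇒ x=−33/5=-6.6000; min R=1−1/(4·5/33)=-0.6500>−1
Confirm numerically:
  x=-5.560: |R|=0.12388 <1
  x=-5.507: |R|=0.08801 <1
  x=-3.176: |R|=0.64767 <1
  x=-3.132: |R|=0.64572 <1
  x=-6.950: |R|=1.36856 >1
  x=-6.925: |R|=1.34100 >1
  x=-6.774: |R|=1.17859 >1
Stable set (-6.6000, 0).

left endpoint -6.6000.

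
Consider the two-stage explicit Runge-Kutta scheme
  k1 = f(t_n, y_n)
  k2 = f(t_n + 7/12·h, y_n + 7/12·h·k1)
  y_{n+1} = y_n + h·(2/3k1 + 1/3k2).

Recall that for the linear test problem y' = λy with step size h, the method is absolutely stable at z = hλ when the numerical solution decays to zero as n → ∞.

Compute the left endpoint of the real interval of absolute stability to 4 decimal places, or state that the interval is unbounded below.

On y'=λy, z=hλ:
  k1=λy_n ⇒ h·k1=z·y_n;  k2=λ(1+7/12z)y_n ⇒ h·k2=z(1+7/12z)y_n
  y_{n+1}/y_n = 1 + 2/3z + 1/3z(1+7/12z) = 1 + z + 7/36z²
  so R(z) = 1 + z + 7/36z².

Solve |R(x)|<1 on ℝ⁻.
x=-0.38: |R|=0.6481
R=1: x+7/36x²=0 ⇒ x=−36/7=-5.1429; min R=1−1/(4·7/36)=-0.2857>−1
Confirm numerically:
  x=-4.822: |R|=0.69916 <1
  x=-4.619: |R|=0.52950 <1
  x=-3.385: |R|=0.15701 <1
  x=-2.354: |R|=0.27652 <1
  x=-5.538: |R|=1.42550 >1
  x=-5.399: |R|=1.26890 >1
  x=-5.353: |R|=1.21873 >1
Stable set (-5.1429, 0).

left endpoint -5.1429.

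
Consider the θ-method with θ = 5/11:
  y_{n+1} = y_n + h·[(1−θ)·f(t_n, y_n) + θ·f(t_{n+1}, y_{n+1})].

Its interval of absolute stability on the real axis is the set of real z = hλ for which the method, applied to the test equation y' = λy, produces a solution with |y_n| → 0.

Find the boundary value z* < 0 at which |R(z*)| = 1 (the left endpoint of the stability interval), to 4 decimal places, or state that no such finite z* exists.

On y'=λy, z=hλ:
  y_{n+1} = y_n + z·[6/11·y_n + 5/11·y_{n+1}] ⇒ (1 − 5/11z)y_{n+1} = (1 + 6/11z)y_n
  R(z) = (1 + 6/11z)/(1 − 5/11z).

Boundary: |R(x)|=1, x<0.
x=-0.3: |R|=0.7360
R=−1: 1+6/11x = −1+5/11x ⇒ -1/11x=2 ⇒ x=2/(-1/11)=-22.0000
Confirm numerically:
  x=-13.688: |R|=0.89537 <1
  x=-13.539: |R|=0.89248 <1
  x=-12.915: |R|=0.87979 <1
  x=-22.363: |R|=1.00296 >1
  x=-22.067: |R|=1.00055 >1
So |R|<1 on (-22.0000, 0).

z* = -22.0000.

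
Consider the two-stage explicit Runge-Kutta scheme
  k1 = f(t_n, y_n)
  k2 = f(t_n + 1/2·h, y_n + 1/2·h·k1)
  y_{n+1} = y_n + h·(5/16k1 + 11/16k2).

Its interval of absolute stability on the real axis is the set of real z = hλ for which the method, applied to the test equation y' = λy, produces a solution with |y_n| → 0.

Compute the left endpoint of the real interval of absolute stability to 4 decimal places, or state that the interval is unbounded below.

On y'=λy, z=hλ:
  k1=λy_n ⇒ h·k1=z·y_n;  k2=λ(1+1/2z)y_n ⇒ h·k2=z(1+1/2z)y_n
  y_{n+1}/y_n = 1 + 5/16z + 11/16z(1+1/2z) = 1 + z + 11/32z²
  R(z) = 1 + z + 11/32z².

Find x<0 with |R(x)|<1.
x=-1.14: |R|=0.3067
R=1: x+11/32x²=0 ⇒ x=−32/11=-2.9091; min R=1−1/(4·11/32)=0.2727>−1
Confirm numerically:
  x=-2.449: |R|=0.61268 <1
  x=-2.441: |R|=0.60723 <1
  x=-2.367: |R|=0.55892 <1
  x=-3.001: |R|=1.09481 >1
  x=-2.957: |R|=1.04870 >1
So |R|<1 on (-2.9091, 0).

z* = -2.9091.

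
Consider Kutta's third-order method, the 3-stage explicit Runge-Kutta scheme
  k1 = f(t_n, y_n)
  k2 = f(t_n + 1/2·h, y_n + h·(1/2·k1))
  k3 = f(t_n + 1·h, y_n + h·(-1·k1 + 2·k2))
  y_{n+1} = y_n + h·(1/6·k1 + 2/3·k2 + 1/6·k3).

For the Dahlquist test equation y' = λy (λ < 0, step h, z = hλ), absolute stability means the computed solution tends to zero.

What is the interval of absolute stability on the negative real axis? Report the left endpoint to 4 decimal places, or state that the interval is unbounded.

Set f=λy, z=hλ:
  order 3, 3-stage ⇒ R(z)=1+z+z^2/2+z^3/6
  (e.g. R(-1.08)=0.29325, |R|=0.29325)

Find x<0 with |R(x)|<1.
x=-1.08: |R|=0.2932
|R(-2.85)|=1.6469 |R(-2.29)|=0.6694 |R(-1.1)|=0.2832
Bisect:
  x_lo=-3.3303 |R|=2.9410  x_hi=-0.3383 |R|=0.7124
  mid=-1.83434 |R|=0.18064 →hi
  mid=-2.58234 |R|=1.11815 →lo
  mid=-2.20834 |R|=0.56488 →hi
  mid=-2.39534 |R|=0.81712 →hi
  mid=-2.48884 |R|=0.96112 →hi
  mid=-2.53559 |R|=1.03796 →lo
  mid=-2.51221 |R|=0.99913 →hi
  mid=-2.52390 |R|=1.01844 →lo
  mid=-2.51806 |R|=1.00876 →lo
  mid=-2.51514 |R|=1.00394 →lo
  ...
  [-2.51276,-2.51258] ⇒ x*=-2.5127
So |R|<1 on (-2.5127, 0).

z∈(-2.5127,0).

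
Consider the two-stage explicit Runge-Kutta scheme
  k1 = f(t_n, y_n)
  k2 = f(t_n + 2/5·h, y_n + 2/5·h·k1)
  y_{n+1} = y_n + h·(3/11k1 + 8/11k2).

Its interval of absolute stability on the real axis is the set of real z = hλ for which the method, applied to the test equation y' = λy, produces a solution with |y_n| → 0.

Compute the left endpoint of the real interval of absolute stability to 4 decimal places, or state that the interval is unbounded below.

z* = -3.4375.

On y'=λy, z=hλ:
  k1=λy_n ⇒ h·k1=z·y_n;  k2=λ(1+2/5z)y_n ⇒ h·k2=z(1+2/5z)y_n
  y_{n+1}/y_n = 1 + 3/11z + 8/11z(1+2/5z) = 1 + z + 16/55z²
  ⇒ R(z) = 1 + z + 16/55z².

Find x<0 with |R(x)|<1.
x=-1.68: |R|=0.1411
R=1: x+16/55x²=0 ⇒ x=−55/16=-3.4375; min R=1−1/(4·16/55)=0.1406>−1
Confirm numerically:
  x=-2.513: |R|=0.32414 <1
  x=-2.216: |R|=0.21255 <1
  x=-1.686: |R|=0.14094 <1
  x=-1.445: |R|=0.16243 <1
  x=-4.014: |R|=1.67318 >1
  x=-3.605: |R|=1.17566 >1
Interval (-3.4375, 0).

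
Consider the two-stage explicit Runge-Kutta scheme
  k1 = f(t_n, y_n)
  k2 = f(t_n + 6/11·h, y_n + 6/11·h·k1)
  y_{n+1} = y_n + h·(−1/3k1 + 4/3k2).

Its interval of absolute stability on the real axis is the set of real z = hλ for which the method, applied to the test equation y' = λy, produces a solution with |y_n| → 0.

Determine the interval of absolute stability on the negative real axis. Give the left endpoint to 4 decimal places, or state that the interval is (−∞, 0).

(-1.3750, 0).

Test eqn y'=λy, z=hλ:
  k1=λy_n ⇒ h·k1=z·y_n;  k2=λ(1+6/11z)y_n ⇒ h·k2=z(1+6/11z)y_n
  y_{n+1}/y_n = 1 − 1/3z + 4/3z(1+6/11z) = 1 + z + 8/11z²
  Hence R(z) = 1 + z + 8/11z².

Need |R(x)|<1, x<0.
x=-1.67: |R|=1.3583
R=1: x+8/11x²=0 ⇒ x=−11/8=-1.3750; min R=1−1/(4·8/11)=0.6562>−1
Confirm numerically:
  x=-1.345: |R|=0.97065 <1
  x=-1.065: |R|=0.75989 <1
  x=-0.901: |R|=0.68940 <1
  x=-1.893: |R|=1.71314 >1
  x=-1.479: |R|=1.11187 >1
Stable set (-1.3750, 0).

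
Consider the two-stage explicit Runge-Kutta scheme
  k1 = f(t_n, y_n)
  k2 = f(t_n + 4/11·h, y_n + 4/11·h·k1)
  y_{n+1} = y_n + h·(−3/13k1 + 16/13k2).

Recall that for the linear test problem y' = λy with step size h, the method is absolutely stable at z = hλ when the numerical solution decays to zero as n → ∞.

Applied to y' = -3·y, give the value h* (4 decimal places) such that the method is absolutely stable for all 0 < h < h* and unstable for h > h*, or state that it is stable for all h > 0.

On y'=λy, z=hλ:
  k1=λy_n ⇒ h·k1=z·y_n;  k2=λ(1+4/11z)y_n ⇒ h·k2=z(1+4/11z)y_n
  y_{n+1}/y_n = 1 − 3/13z + 16/13z(1+4/11z) = 1 + z + 64/143z²
  ⇒ R(z) = 1 + z + 64/143z².

Need |R(x)|<1, x<0.
x=-1.24: |R|=0.4482
R=1: x+64/143x²=0 ⇒ x=−143/64=-2.2344; min R=1−1/(4·64/143)=0.4414>−1
Confirm numerically:
  x=-1.867: |R|=0.69303 <1
  x=-1.695: |R|=0.59083 <1
  x=-1.153: |R|=0.44198 <1
  x=-0.982: |R|=0.44959 <1
  x=-2.622: |R|=1.45487 >1
  x=-2.580: |R|=1.39909 >1
So |R|<1 on (-2.2344, 0).

(-2.2344,0); λ=-3 ⇒ h* = (143/64)/3 = 0.7448.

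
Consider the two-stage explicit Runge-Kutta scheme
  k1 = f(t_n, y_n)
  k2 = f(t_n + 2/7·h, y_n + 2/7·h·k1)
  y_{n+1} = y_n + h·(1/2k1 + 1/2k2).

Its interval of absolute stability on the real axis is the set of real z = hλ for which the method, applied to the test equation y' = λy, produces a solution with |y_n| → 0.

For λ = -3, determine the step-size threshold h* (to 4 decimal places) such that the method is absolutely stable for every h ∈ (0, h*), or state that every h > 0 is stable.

On y'=λy, z=hλ:
  k1=λy_n ⇒ h·k1=z·y_n;  k2=λ(1+2/7z)y_n ⇒ h·k2=z(1+2/7z)y_n
  y_{n+1}/y_n = 1 + 1/2z + 1/2z(1+2/7z) = 1 + z + 1/7z²
  Hence R(z) = 1 + z + 1/7z².

Need |R(x)|<1, x<0.
x=-0.47: |R|=0.5616
R=1: x+1/7x²=0 ⇒ x=−7=-7.0000; min R=1−1/(4·1/7)=-0.7500>−1
Confirm numerically:
  x=-6.383: |R|=0.43738 <1
  x=-5.678: |R|=0.07233 <1
  x=-4.749: |R|=0.52714 <1
  x=-7.247: |R|=1.25572 >1
  x=-7.153: |R|=1.15634 >1
  x=-7.073: |R|=1.07376 >1
Interval (-7.0000, 0).

(-7.0000,0); λ=-3 ⇒ h* = (7)/3 = 2.3333.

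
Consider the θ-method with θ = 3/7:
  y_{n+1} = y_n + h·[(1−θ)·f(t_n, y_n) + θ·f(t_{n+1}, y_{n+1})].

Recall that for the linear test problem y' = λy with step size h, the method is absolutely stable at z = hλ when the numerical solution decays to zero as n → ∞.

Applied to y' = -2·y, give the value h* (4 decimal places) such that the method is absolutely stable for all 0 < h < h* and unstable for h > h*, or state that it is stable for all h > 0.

(-14.0000,0); λ=-2 ⇒ h* = (14)/2 = 7.0000.

Test eqn y'=λy, z=hλ:
  y_{n+1} = y_n + z·[4/7·y_n + 3/7·y_{n+1}] ⇒ (1 − 3/7z)y_{n+1} = (1 + 4/7z)y_n
  so R(z) = (1 + 4/7z)/(1 − 3/7z).

Boundary: |R(x)|=1, x<0.
x=-0.83: |R|=0.3878
R=−1: 1+4/7x = −1+3/7x ⇒ -1/7x=2 ⇒ x=2/(-1/7)=-14.0000
Confirm numerically:
  x=-10.849: |R|=0.92032 <1
  x=-9.817: |R|=0.88524 <1
  x=-9.271: |R|=0.86416 <1
  x=-6.258: |R|=0.69962 <1
  x=-14.513: |R|=1.01015 >1
  x=-14.298: |R|=1.00597 >1
Stable set (-14.0000, 0).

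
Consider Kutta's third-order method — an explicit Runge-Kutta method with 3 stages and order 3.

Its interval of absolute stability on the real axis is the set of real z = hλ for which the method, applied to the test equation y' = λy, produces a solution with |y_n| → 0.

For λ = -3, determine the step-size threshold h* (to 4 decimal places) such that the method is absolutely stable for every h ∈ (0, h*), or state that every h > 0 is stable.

(-2.5127,0); λ=-3 ⇒ h* = 0.8376.

Test eqn y'=λy, z=hλ:
  order 3, 3-stage ⇒ R(z)=1+z+z^2/2+z^3/6
  (e.g. R(-0.31)=0.73308, |R|=0.73308)

Solve |R(x)|<1 on ℝ⁻.
x=-0.31: |R|=0.7331
|R(-2.27)|=0.6431 |R(-1.79)|=0.1438 |R(-1.06)|=0.3033
Bisect:
  x_lo=-3.1319 |R|=2.3474  x_hi=-0.2162 |R|=0.8055
  mid=-1.67404 |R|=0.05472 →hi
  mid=-2.40295 |R|=0.82837 →hi
  mid=-2.76741 |R|=1.47052 →lo
  mid=-2.58518 |R|=1.12313 →lo
  mid=-2.49406 |R|=0.96955 →hi
  mid=-2.53962 |R|=1.04474 →lo
  mid=-2.51684 |R|=1.00675 →lo
  mid=-2.50545 |R|=0.98805 →hi
  mid=-2.51115 |R|=0.99738 →hi
  ...
  [-2.51275,-2.51257] ⇒ x*=-2.5127
So |R|<1 on (-2.5127, 0).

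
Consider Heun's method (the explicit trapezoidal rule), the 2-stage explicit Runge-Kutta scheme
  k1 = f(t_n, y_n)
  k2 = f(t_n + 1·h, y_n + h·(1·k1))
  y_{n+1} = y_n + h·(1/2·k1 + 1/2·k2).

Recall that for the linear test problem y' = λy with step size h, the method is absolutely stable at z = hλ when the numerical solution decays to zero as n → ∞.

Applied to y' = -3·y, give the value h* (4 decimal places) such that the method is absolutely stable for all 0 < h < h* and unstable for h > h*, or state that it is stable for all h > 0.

(-2.0000,0); λ=-3 ⇒ h* = 0.6667.

On y'=λy, z=hλ:
  order 2, 2-stage ⇒ R(z)=1+z+z^2/2
  (e.g. R(-1.33)=0.55445, |R|=0.55445)

Boundary: |R(x)|=1, x<0.
x=-1.33: |R|=0.5544
|R(-1.96)|=0.9608 |R(-1.36)|=0.5648 |R(-0.7)|=0.5450
Bisect:
  x_lo=-2.5765 |R|=1.7427  x_hi=-0.3934 |R|=0.6840
  mid=-1.48496 |R|=0.61759 →hi
  mid=-2.03073 |R|=1.03121 →lo
  mid=-1.75785 |R|=0.78717 →hi
  mid=-1.89429 |R|=0.89988 →hi
  mid=-1.96251 |R|=0.96321 →hi
  mid=-1.99662 |R|=0.99663 →hi
  mid=-2.01368 |R|=1.01377 →lo
  mid=-2.00515 |R|=1.00516 →lo
  mid=-2.00089 |R|=1.00089 →lo
  mid=-1.99875 |R|=0.99876 →hi
  ...
  [-2.00009,-1.99995] ⇒ x*=-2.0000
So |R|<1 on (-2.0000, 0).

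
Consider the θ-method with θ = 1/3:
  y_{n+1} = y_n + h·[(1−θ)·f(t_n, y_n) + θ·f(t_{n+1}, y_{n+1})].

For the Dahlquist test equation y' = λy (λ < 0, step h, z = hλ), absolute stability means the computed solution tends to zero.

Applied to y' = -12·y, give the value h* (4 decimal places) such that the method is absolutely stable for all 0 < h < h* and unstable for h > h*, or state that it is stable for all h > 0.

Set f=λy, z=hλ:
  y_{n+1} = y_n + z·[2/3·y_n + 1/3·y_{n+1}] ⇒ (1 − 1/3z)y_{n+1} = (1 + 2/3z)y_n
  ⇒ R(z) = (1 + 2/3z)/(1 − 1/3z).

Solve |R(x)|<1 on ℝ⁻.
x=-0.36: |R|=0.6786
R=−1: 1+2/3x = −1+1/3x ⇒ -1/3x=2 ⇒ x=2/(-1/3)=-6.0000
Confirm numerically:
  x=-5.776: |R|=0.97448 <1
  x=-3.902: |R|=0.69603 <1
  x=-3.571: |R|=0.63035 <1
  x=-6.065: |R|=1.00717 >1
  x=-6.056: |R|=1.00618 >1
Interval (-6.0000, 0).

(-6.0000,0); λ=-12 ⇒ h* = (6)/12 = 0.5000.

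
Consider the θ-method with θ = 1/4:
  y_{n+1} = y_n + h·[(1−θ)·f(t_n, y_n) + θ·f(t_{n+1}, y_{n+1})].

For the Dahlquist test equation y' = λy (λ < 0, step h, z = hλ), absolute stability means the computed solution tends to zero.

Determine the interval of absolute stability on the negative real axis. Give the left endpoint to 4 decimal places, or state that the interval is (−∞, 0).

On y'=λy, z=hλ:
  y_{n+1} = y_n + z·[3/4·y_n + 1/4·y_{n+1}] ⇒ (1 − 1/4z)y_{n+1} = (1 + 3/4z)y_n
  R(z) = (1 + 3/4z)/(1 − 1/4z).

Need |R(x)|<1, x<0.
x=-0.66: |R|=0.4335
R=−1: 1+3/4x = −1+1/4x ⇒ -1/2x=2 ⇒ x=2/(-1/2)=-4.0000
Confirm numerically:
  x=-3.231: |R|=0.78730 <1
  x=-2.844: |R|=0.66219 <1
  x=-1.761: |R|=0.22270 <1
  x=-4.571: |R|=1.13324 >1
  x=-4.464: |R|=1.10964 >1
  x=-4.252: |R|=1.06108 >1
Stable set (-4.0000, 0).

z∈(-4.0000,0).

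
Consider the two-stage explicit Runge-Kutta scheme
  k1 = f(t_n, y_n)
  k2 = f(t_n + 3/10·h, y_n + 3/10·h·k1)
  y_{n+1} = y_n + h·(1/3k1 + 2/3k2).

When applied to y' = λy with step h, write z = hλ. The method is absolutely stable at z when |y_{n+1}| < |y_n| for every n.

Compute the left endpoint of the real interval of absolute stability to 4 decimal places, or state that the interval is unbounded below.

With y'=λy (z=hλ):
  k1=λy_n ⇒ h·k1=z·y_n;  k2=λ(1+3/10z)y_n ⇒ h·k2=z(1+3/10z)y_n
  y_{n+1}/y_n = 1 + 1/3z + 2/3z(1+3/10z) = 1 + z + 1/5z²
  ⇒ R(z) = 1 + z + 1/5z².

Solve |R(x)|<1 on ℝ⁻.
x=-0.61: |R|=0.4644
R=1: x+1/5x²=0 ⇒ x=−5=-5.0000; min R=1−1/(4·1/5)=-0.2500>−1
Confirm numerically:
  x=-4.355: |R|=0.43821 <1
  x=-4.262: |R|=0.37093 <1
  x=-3.664: |R|=0.02098 <1
  x=-2.345: |R|=0.24519 <1
  x=-5.462: |R|=1.50469 >1
  x=-5.148: |R|=1.15238 >1
  x=-5.079: |R|=1.08025 >1
So |R|<1 on (-5.0000, 0).

z* = -5.0000.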